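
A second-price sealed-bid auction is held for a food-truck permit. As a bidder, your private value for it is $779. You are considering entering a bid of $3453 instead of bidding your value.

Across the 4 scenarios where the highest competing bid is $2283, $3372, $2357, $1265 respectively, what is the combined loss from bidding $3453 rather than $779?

$6161

The deviation costs you only when the competing bid falls strictly between $779 and $3453; elsewhere both bids give the same outcome.
$2283: truthful payoff $0, deviation payoff −$1504 → loss $1504.
$3372: truthful payoff $0, deviation payoff −$2593 → loss $2593.
$2357: truthful payoff $0, deviation payoff −$1578 → loss $1578.
$1265: truthful payoff $0, deviation payoff −$486 → loss $486.
Total loss = $1504 + $2593 + $1578 + $486 = $6161.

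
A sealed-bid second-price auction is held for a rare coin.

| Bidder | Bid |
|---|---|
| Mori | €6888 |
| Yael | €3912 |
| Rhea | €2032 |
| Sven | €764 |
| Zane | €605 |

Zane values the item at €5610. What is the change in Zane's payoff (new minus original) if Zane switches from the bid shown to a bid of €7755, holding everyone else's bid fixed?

−€1278

The highest bid among the other bidders is €6888; Zane's bid doesn't change that.
Original bid €605: Zane is not highest (top rival bid is €6888); payoff €0.
Alternative bid €7755: Zane is highest, pays the top rival bid €6888; payoff €5610 − €6888 = −€1278.
Change in payoff = −€1278 − (€0) = −€1278.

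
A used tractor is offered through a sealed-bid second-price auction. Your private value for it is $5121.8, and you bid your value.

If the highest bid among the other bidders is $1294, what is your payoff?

$3827.8

Your bid $5121.8 exceeds the highest competing bid $1294, so you win.
In a second-price auction the winner pays the second-highest bid, $1294.
Payoff = value − price = $5121.8 − $1294 = $3827.8.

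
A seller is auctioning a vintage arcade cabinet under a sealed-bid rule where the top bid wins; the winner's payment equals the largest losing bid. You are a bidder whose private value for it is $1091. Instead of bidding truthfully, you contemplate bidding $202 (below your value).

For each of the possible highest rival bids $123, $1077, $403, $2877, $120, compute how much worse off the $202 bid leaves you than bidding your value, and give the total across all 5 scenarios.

The deviation costs you only when the competing bid falls strictly between $202 and $1091; elsewhere both bids give the same outcome.
$123: outcomes coincide → loss $0.
$1077: truthful payoff $14, deviation payoff $0 → loss $14.
$403: truthful payoff $688, deviation payoff $0 → loss $688.
$2877: outcomes coincide → loss $0.
$120: outcomes coincide → loss $0.
Total loss = $14 + $688 = $702.
In a second-price auction your bid sets only whether you win, not what you pay, so bidding your true value is weakly dominant.

$702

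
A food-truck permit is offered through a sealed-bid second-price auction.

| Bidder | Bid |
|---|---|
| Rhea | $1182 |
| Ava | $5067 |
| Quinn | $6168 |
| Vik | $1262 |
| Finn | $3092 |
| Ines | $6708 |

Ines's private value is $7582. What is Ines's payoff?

Highest bid: Ines at $6708, so Ines wins.
Second-highest bid: Quinn at $6168 — that is the price the winner pays.
Ines's payoff = value − price = $7582 − $6168 = $1414.

$1414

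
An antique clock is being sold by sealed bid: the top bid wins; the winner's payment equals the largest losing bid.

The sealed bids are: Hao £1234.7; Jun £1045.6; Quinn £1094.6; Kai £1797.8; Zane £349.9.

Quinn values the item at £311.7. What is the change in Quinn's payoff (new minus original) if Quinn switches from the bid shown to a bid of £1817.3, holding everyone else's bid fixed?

−£1486.1

The highest bid among the other bidders is £1797.8; Quinn's bid doesn't change that.
Original bid £1094.6: Quinn is not highest (top rival bid is £1797.8); payoff £0.
Alternative bid £1817.3: Quinn is highest, pays the top rival bid £1797.8; payoff £311.7 − £1797.8 = −£1486.1.
Change in payoff = −£1486.1 − (£0) = −£1486.1.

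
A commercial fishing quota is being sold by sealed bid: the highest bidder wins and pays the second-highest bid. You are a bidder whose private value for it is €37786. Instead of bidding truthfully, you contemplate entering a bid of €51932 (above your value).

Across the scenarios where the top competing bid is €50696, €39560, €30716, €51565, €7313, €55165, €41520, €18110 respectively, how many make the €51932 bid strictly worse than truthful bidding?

4

The deviation hurts exactly when the highest competing bid lies strictly between €37786 and €51932 — overbidding then wins at a price above your value.
€50696: inside the interval → strictly worse (loss €12910).
€39560: inside the interval → strictly worse (loss €1774).
€30716: below both → same outcome either way.
€51565: inside the interval → strictly worse (loss €13779).
€7313: below both → same outcome either way.
€55165: above both → same outcome either way.
€41520: inside the interval → strictly worse (loss €3734).
€18110: below both → same outcome either way.
Count: 4.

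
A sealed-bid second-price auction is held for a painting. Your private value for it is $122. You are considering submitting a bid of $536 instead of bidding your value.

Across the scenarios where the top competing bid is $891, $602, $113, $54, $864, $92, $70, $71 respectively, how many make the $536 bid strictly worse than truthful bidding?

The deviation hurts exactly when the highest competing bid lies strictly between $122 and $536 — overbidding then wins at a price above your value.
$891: above both → same outcome either way.
$602: above both → same outcome either way.
$113: below both → same outcome either way.
$54: below both → same outcome either way.
$864: above both → same outcome either way.
$92: below both → same outcome either way.
$70: below both → same outcome either way.
$71: below both → same outcome either way.
Count: 0.

0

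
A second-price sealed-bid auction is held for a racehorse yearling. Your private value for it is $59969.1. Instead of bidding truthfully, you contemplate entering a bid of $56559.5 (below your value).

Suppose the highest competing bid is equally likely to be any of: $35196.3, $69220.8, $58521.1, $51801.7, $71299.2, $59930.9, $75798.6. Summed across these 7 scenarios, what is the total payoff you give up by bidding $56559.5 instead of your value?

The deviation costs you only when the competing bid falls strictly between $56559.5 and $59969.1; elsewhere both bids give the same outcome.
$35196.3: outcomes coincide → loss $0.
$69220.8: outcomes coincide → loss $0.
$58521.1: truthful payoff $1448, deviation payoff $0 → loss $1448.
$51801.7: outcomes coincide → loss $0.
$71299.2: outcomes coincide → loss $0.
$59930.9: truthful payoff $38.2, deviation payoff $0 → loss $38.2.
$75798.6: outcomes coincide → loss $0.
Total loss = $1448 + $38.2 = $1486.2.
In a second-price auction your bid sets only whether you win, not what you pay, so bidding your true value is weakly dominant.

$1486.2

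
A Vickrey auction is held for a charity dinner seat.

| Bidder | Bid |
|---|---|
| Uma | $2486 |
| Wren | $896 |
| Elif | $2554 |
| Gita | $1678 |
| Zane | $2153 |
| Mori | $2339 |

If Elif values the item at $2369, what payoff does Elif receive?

−$117

Highest bid: Elif at $2554, so Elif wins.
Second-highest bid: Uma at $2486 — that is the price the winner pays.
Elif's payoff = value − price = $2369 − $2486 = −$117.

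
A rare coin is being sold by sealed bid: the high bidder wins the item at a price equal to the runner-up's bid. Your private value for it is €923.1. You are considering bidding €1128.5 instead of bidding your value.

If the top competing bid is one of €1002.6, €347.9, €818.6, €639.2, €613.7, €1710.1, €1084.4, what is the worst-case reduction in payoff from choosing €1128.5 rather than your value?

€161.3

€1002.6: truthful gives €0, deviation gives −€79.5 → loss €79.5.
€347.9: same outcome either way → loss €0.
€818.6: same outcome either way → loss €0.
€639.2: same outcome either way → loss €0.
€613.7: same outcome either way → loss €0.
€1710.1: same outcome either way → loss €0.
€1084.4: truthful gives €0, deviation gives −€161.3 → loss €161.3.
Maximum loss: €161.3.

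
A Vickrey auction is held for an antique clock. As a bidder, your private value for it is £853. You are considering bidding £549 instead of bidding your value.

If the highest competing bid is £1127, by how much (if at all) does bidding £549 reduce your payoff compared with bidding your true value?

£0

Bidding your value £853: you lose (since £853 < £1127). Payoff £0.
Bidding £549: you lose. Payoff £0.
Difference = £0 − £0 = £0; both bids lead to the same outcome because the competing bid is above both your value and your alternative bid.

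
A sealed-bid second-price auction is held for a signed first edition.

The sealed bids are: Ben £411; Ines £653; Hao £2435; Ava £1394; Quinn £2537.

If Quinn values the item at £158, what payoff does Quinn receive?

−£2277

Highest bid: Quinn at £2537, so Quinn wins.
Second-highest bid: Hao at £2435 — that is the price the winner pays.
Quinn's payoff = value − price = £158 − £2435 = −£2277.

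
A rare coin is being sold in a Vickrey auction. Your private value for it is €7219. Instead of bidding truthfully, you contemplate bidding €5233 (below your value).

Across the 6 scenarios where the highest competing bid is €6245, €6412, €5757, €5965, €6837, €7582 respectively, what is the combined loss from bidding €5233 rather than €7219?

€4879

The deviation costs you only when the competing bid falls strictly between €5233 and €7219; elsewhere both bids give the same outcome.
€6245: truthful payoff €974, deviation payoff €0 → loss €974.
€6412: truthful payoff €807, deviation payoff €0 → loss €807.
€5757: truthful payoff €1462, deviation payoff €0 → loss €1462.
€5965: truthful payoff €1254, deviation payoff €0 → loss €1254.
€6837: truthful payoff €382, deviation payoff €0 → loss €382.
€7582: outcomes coincide → loss €0.
Total loss = €974 + €807 + €1462 + €1254 + €382 = €4879.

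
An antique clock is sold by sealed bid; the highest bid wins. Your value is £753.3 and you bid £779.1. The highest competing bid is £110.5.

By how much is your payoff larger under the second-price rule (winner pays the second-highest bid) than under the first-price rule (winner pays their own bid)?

£668.6

You have the highest bid, so you win under either rule.
Second-price: pay £110.5 → payoff £642.8.
First-price: pay your own bid £779.1 → payoff −£25.8.
Difference = £642.8 − (−£25.8) = £668.6.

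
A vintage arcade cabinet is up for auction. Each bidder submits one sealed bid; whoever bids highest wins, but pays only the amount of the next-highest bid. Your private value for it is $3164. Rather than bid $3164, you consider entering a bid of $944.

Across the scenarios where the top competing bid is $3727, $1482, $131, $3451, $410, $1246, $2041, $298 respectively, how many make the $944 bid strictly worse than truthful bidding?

3

The deviation hurts exactly when the highest competing bid lies strictly between $944 and $3164 — underbidding then forfeits a profitable win.
$3727: above both → same outcome either way.
$1482: inside the interval → strictly worse (loss $1682).
$131: below both → same outcome either way.
$3451: above both → same outcome either way.
$410: below both → same outcome either way.
$1246: inside the interval → strictly worse (loss $1918).
$2041: inside the interval → strictly worse (loss $1123).
$298: below both → same outcome either way.
Count: 3.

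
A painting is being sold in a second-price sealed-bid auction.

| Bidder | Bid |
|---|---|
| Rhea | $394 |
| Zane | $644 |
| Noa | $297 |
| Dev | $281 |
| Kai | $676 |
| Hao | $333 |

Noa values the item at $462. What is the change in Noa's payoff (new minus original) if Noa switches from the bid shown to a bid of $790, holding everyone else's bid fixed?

−$214

The highest bid among the other bidders is $676; Noa's bid doesn't change that.
Original bid $297: Noa is not highest (top rival bid is $676); payoff $0.
Alternative bid $790: Noa is highest, pays the top rival bid $676; payoff $462 − $676 = −$214.
Change in payoff = −$214 − ($0) = −$214.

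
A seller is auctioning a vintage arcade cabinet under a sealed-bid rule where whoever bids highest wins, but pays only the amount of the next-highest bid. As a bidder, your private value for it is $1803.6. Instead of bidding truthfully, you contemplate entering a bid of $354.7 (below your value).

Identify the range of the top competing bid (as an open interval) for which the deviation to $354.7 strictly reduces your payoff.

If the competing bid is below $354.7, both bids win at the same price — no difference.
If it is above $1803.6, both bids lose — no difference.
If it lies strictly between $354.7 and $1803.6, bidding your value wins at a price below your value (positive payoff) while bidding $354.7 loses (payoff 0).
So the deviation strictly hurts on the open interval ($354.7, $1803.6).

($354.7, $1803.6)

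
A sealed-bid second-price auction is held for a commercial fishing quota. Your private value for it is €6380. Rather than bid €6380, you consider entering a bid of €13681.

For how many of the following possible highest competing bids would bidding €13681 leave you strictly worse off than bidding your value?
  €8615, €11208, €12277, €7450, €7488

5

The deviation hurts exactly when the highest competing bid lies strictly between €6380 and €13681 — overbidding then wins at a price above your value.
€8615: inside the interval → strictly worse (loss €2235).
€11208: inside the interval → strictly worse (loss €4828).
€12277: inside the interval → strictly worse (loss €5897).
€7450: inside the interval → strictly worse (loss €1070).
€7488: inside the interval → strictly worse (loss €1108).
Count: 5.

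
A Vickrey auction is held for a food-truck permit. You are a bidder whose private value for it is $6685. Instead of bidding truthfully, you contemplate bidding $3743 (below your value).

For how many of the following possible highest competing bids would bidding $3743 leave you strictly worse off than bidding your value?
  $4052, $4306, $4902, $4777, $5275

5

The deviation hurts exactly when the highest competing bid lies strictly between $3743 and $6685 — underbidding then forfeits a profitable win.
$4052: inside the interval → strictly worse (loss $2633).
$4306: inside the interval → strictly worse (loss $2379).
$4902: inside the interval → strictly worse (loss $1783).
$4777: inside the interval → strictly worse (loss $1908).
$5275: inside the interval → strictly worse (loss $1410).
Count: 5.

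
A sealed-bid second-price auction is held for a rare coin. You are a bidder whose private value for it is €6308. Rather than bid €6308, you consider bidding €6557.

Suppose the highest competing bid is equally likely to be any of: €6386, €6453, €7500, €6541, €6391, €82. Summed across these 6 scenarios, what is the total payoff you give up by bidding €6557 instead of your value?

€539

The deviation costs you only when the competing bid falls strictly between €6308 and €6557; elsewhere both bids give the same outcome.
€6386: truthful payoff €0, deviation payoff −€78 → loss €78.
€6453: truthful payoff €0, deviation payoff −€145 → loss €145.
€7500: outcomes coincide → loss €0.
€6541: truthful payoff €0, deviation payoff −€233 → loss €233.
€6391: truthful payoff €0, deviation payoff −€83 → loss €83.
€82: outcomes coincide → loss €0.
Total loss = €78 + €145 + €233 + €83 = €539.
Because the price is fixed by the runner-up's bid, deviating from your value can only change a good outcome into a bad one — never the reverse.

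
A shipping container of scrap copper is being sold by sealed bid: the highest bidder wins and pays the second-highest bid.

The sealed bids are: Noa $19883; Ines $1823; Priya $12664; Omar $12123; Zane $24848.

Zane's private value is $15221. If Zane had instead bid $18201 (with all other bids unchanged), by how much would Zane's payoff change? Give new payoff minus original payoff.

$4662

The highest bid among the other bidders is $19883; Zane's bid doesn't change that.
Original bid $24848: Zane is highest, pays the top rival bid $19883; payoff $15221 − $19883 = −$4662.
Alternative bid $18201: Zane is not highest (top rival bid is $19883); payoff $0.
Change in payoff = $0 − (−$4662) = $4662.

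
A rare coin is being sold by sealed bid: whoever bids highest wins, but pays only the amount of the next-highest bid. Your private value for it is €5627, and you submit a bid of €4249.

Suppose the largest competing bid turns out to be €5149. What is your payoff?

€0

Your bid €4249 is below the highest competing bid €5149, so you lose.
A losing bidder pays nothing and receives nothing: payoff = €0.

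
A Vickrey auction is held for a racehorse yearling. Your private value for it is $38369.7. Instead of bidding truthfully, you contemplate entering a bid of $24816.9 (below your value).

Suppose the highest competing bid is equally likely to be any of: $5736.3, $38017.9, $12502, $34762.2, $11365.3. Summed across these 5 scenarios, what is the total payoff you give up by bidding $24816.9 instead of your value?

The deviation costs you only when the competing bid falls strictly between $24816.9 and $38369.7; elsewhere both bids give the same outcome.
$5736.3: outcomes coincide → loss $0.
$38017.9: truthful payoff $351.8, deviation payoff $0 → loss $351.8.
$12502: outcomes coincide → loss $0.
$34762.2: truthful payoff $3607.5, deviation payoff $0 → loss $3607.5.
$11365.3: outcomes coincide → loss $0.
Total loss = $351.8 + $3607.5 = $3959.3.
Because the price is fixed by the runner-up's bid, deviating from your value can only change a good outcome into a bad one — never the reverse.

$3959.3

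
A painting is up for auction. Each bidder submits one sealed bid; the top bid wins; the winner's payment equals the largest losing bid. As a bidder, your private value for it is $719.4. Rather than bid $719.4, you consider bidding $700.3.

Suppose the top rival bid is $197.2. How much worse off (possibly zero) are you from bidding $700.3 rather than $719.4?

$0

Bidding your value $719.4: you win (since $719.4 > $197.2) and pay $197.2. Payoff $522.2.
Bidding $700.3: you win and pay $197.2. Payoff $719.4 − $197.2 = $522.2.
Difference = $522.2 − $522.2 = $0; both bids lead to the same outcome because the competing bid is below both your value and your alternative bid.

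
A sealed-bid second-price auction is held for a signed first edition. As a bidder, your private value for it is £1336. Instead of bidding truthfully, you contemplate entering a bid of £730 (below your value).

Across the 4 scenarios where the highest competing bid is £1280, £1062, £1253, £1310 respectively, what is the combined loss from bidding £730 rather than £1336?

The deviation costs you only when the competing bid falls strictly between £730 and £1336; elsewhere both bids give the same outcome.
£1280: truthful payoff £56, deviation payoff £0 → loss £56.
£1062: truthful payoff £274, deviation payoff £0 → loss £274.
£1253: truthful payoff £83, deviation payoff £0 → loss £83.
£1310: truthful payoff £26, deviation payoff £0 → loss £26.
Total loss = £56 + £274 + £83 + £26 = £439.

£439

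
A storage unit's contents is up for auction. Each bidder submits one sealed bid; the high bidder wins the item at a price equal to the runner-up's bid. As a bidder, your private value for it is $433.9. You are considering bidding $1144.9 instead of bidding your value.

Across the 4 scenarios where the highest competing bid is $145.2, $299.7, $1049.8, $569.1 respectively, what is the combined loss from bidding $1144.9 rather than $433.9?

$751.1

The deviation costs you only when the competing bid falls strictly between $433.9 and $1144.9; elsewhere both bids give the same outcome.
$145.2: outcomes coincide → loss $0.
$299.7: outcomes coincide → loss $0.
$1049.8: truthful payoff $0, deviation payoff −$615.9 → loss $615.9.
$569.1: truthful payoff $0, deviation payoff −$135.2 → loss $135.2.
Total loss = $615.9 + $135.2 = $751.1.
In a second-price auction your bid sets only whether you win, not what you pay, so bidding your true value is weakly dominant.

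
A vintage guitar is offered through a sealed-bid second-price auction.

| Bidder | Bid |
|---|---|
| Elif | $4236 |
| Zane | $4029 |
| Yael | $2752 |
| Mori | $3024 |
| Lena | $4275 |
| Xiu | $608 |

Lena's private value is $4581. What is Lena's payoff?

$345

Highest bid: Lena at $4275, so Lena wins.
Second-highest bid: Elif at $4236 — that is the price the winner pays.
Lena's payoff = value − price = $4581 − $4236 = $345.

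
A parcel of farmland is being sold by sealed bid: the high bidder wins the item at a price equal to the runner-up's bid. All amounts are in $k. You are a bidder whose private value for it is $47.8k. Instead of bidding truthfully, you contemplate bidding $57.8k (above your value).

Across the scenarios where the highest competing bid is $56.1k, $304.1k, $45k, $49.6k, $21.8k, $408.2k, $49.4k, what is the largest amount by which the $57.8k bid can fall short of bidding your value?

$8.3k

$56.1k: truthful gives $0k, deviation gives −$8.3k → loss $8.3k.
$304.1k: same outcome either way → loss $0k.
$45k: same outcome either way → loss $0k.
$49.6k: truthful gives $0k, deviation gives −$1.8k → loss $1.8k.
$21.8k: same outcome either way → loss $0k.
$408.2k: same outcome either way → loss $0k.
$49.4k: truthful gives $0k, deviation gives −$1.6k → loss $1.6k.
Maximum loss: $8.3k.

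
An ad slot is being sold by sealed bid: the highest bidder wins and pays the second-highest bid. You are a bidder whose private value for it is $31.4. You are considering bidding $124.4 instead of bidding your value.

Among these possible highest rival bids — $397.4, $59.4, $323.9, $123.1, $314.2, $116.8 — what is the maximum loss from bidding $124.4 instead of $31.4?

$397.4: same outcome either way → loss $0.
$59.4: truthful gives $0, deviation gives −$28 → loss $28.
$323.9: same outcome either way → loss $0.
$123.1: truthful gives $0, deviation gives −$91.7 → loss $91.7.
$314.2: same outcome either way → loss $0.
$116.8: truthful gives $0, deviation gives −$85.4 → loss $85.4.
Maximum loss: $91.7.

$91.7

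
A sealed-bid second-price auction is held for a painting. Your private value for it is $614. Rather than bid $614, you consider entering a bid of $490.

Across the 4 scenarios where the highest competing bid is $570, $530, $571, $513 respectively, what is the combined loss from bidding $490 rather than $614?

The deviation costs you only when the competing bid falls strictly between $490 and $614; elsewhere both bids give the same outcome.
$570: truthful payoff $44, deviation payoff $0 → loss $44.
$530: truthful payoff $84, deviation payoff $0 → loss $84.
$571: truthful payoff $43, deviation payoff $0 → loss $43.
$513: truthful payoff $101, deviation payoff $0 → loss $101.
Total loss = $44 + $84 + $43 + $101 = $272.

$272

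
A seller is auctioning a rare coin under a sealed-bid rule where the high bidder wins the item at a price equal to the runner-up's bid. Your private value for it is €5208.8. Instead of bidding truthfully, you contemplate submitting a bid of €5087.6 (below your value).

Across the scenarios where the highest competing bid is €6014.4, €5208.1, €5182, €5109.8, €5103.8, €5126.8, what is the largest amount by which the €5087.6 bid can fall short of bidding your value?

€105

€6014.4: same outcome either way → loss €0.
€5208.1: truthful gives €0.7, deviation gives €0 → loss €0.7.
€5182: truthful gives €26.8, deviation gives €0 → loss €26.8.
€5109.8: truthful gives €99, deviation gives €0 → loss €99.
€5103.8: truthful gives €105, deviation gives €0 → loss €105.
€5126.8: truthful gives €82, deviation gives €0 → loss €82.
Maximum loss: €105.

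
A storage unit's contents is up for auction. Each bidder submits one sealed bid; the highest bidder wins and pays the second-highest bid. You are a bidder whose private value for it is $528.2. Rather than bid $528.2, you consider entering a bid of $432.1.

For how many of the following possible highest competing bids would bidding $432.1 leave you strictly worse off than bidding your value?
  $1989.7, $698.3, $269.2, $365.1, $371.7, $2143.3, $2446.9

The deviation hurts exactly when the highest competing bid lies strictly between $432.1 and $528.2 — underbidding then forfeits a profitable win.
$1989.7: above both → same outcome either way.
$698.3: above both → same outcome either way.
$269.2: below both → same outcome either way.
$365.1: below both → same outcome either way.
$371.7: below both → same outcome either way.
$2143.3: above both → same outcome either way.
$2446.9: above both → same outcome either way.
Count: 0.

0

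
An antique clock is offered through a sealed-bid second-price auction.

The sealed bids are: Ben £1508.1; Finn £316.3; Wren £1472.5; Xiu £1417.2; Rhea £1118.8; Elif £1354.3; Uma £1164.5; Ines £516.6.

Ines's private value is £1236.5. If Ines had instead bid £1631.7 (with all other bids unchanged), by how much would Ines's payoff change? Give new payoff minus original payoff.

The highest bid among the other bidders is £1508.1; Ines's bid doesn't change that.
Original bid £516.6: Ines is not highest (top rival bid is £1508.1); payoff £0.
Alternative bid £1631.7: Ines is highest, pays the top rival bid £1508.1; payoff £1236.5 − £1508.1 = −£271.6.
Change in payoff = −£271.6 − (£0) = −£271.6.

−£271.6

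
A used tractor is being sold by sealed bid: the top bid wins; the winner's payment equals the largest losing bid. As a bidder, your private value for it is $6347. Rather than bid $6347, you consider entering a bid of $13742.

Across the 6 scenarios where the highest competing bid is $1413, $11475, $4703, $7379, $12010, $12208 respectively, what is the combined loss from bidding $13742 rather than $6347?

$17684

The deviation costs you only when the competing bid falls strictly between $6347 and $13742; elsewhere both bids give the same outcome.
$1413: outcomes coincide → loss $0.
$11475: truthful payoff $0, deviation payoff −$5128 → loss $5128.
$4703: outcomes coincide → loss $0.
$7379: truthful payoff $0, deviation payoff −$1032 → loss $1032.
$12010: truthful payoff $0, deviation payoff −$5663 → loss $5663.
$12208: truthful payoff $0, deviation payoff −$5861 → loss $5861.
Total loss = $5128 + $1032 + $5663 + $5861 = $17684.
Truthful bidding weakly dominates here: raising your bid can only win items priced above your value, and lowering it can only forfeit items priced below.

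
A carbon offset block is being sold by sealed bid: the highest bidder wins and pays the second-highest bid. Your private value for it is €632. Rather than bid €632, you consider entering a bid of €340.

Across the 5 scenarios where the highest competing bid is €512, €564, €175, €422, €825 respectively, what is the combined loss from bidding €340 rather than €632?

€398

The deviation costs you only when the competing bid falls strictly between €340 and €632; elsewhere both bids give the same outcome.
€512: truthful payoff €120, deviation payoff €0 → loss €120.
€564: truthful payoff €68, deviation payoff €0 → loss €68.
€175: outcomes coincide → loss €0.
€422: truthful payoff €210, deviation payoff €0 → loss €210.
€825: outcomes coincide → loss €0.
Total loss = €120 + €68 + €210 = €398.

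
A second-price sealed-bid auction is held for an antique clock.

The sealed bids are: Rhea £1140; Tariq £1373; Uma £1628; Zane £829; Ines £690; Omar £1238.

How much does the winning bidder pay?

Highest bid: Uma at £1628, so Uma wins.
Second-highest bid: Tariq at £1373 — that is the price the winner pays.

£1373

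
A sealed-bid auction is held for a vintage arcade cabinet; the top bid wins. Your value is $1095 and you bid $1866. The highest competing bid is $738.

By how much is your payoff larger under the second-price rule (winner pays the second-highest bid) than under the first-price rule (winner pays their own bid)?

$1128

You have the highest bid, so you win under either rule.
Second-price: pay $738 → payoff $357.
First-price: pay your own bid $1866 → payoff −$771.
Difference = $357 − (−$771) = $1128.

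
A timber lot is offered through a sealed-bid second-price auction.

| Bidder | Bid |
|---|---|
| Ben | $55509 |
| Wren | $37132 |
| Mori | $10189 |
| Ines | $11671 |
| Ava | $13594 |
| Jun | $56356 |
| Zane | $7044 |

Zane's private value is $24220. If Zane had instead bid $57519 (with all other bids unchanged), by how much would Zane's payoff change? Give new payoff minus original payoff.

−$32136

The highest bid among the other bidders is $56356; Zane's bid doesn't change that.
Original bid $7044: Zane is not highest (top rival bid is $56356); payoff $0.
Alternative bid $57519: Zane is highest, pays the top rival bid $56356; payoff $24220 − $56356 = −$32136.
Change in payoff = −$32136 − ($0) = −$32136.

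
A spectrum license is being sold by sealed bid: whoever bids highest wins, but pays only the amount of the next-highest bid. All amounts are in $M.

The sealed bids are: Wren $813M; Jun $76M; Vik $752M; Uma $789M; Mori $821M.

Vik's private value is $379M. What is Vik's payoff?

Highest bid: Mori at $821M, so Mori wins.
Second-highest bid: Wren at $813M — that is the price the winner pays.
Vik did not win, so Vik pays nothing and receives nothing: payoff $0M.

$0M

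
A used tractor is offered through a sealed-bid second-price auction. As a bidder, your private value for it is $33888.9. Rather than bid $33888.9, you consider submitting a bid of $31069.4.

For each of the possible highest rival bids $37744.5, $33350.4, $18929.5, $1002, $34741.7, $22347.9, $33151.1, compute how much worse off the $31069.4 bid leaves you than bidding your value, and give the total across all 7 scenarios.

$1276.3

The deviation costs you only when the competing bid falls strictly between $31069.4 and $33888.9; elsewhere both bids give the same outcome.
$37744.5: outcomes coincide → loss $0.
$33350.4: truthful payoff $538.5, deviation payoff $0 → loss $538.5.
$18929.5: outcomes coincide → loss $0.
$1002: outcomes coincide → loss $0.
$34741.7: outcomes coincide → loss $0.
$22347.9: outcomes coincide → loss $0.
$33151.1: truthful payoff $737.8, deviation payoff $0 → loss $737.8.
Total loss = $538.5 + $737.8 = $1276.3.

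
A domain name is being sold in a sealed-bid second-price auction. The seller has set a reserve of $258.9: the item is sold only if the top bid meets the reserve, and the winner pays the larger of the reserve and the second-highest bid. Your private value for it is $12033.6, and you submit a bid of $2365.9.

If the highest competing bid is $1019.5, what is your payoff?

$11014.1

Your bid $2365.9 is the highest and exceeds the reserve.
Price = max(second-highest bid, reserve) = max($1019.5, $258.9) = $1019.5.
Payoff = $12033.6 − $1019.5 = $11014.1.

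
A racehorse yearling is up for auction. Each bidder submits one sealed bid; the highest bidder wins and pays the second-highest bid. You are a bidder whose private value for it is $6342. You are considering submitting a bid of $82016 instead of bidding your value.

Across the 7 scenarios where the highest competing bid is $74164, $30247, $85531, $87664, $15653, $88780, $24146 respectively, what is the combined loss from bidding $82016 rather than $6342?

$118842

The deviation costs you only when the competing bid falls strictly between $6342 and $82016; elsewhere both bids give the same outcome.
$74164: truthful payoff $0, deviation payoff −$67822 → loss $67822.
$30247: truthful payoff $0, deviation payoff −$23905 → loss $23905.
$85531: outcomes coincide → loss $0.
$87664: outcomes coincide → loss $0.
$15653: truthful payoff $0, deviation payoff −$9311 → loss $9311.
$88780: outcomes coincide → loss $0.
$24146: truthful payoff $0, deviation payoff −$17804 → loss $17804.
Total loss = $67822 + $23905 + $9311 + $17804 = $118842.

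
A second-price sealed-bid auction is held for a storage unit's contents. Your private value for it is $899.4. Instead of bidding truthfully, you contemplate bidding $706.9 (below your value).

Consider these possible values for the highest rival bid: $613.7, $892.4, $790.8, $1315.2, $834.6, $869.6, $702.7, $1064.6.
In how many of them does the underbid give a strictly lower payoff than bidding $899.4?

4

The deviation hurts exactly when the highest competing bid lies strictly between $706.9 and $899.4 — underbidding then forfeits a profitable win.
$613.7: below both → same outcome either way.
$892.4: inside the interval → strictly worse (loss $7).
$790.8: inside the interval → strictly worse (loss $108.6).
$1315.2: above both → same outcome either way.
$834.6: inside the interval → strictly worse (loss $64.8).
$869.6: inside the interval → strictly worse (loss $29.8).
$702.7: below both → same outcome either way.
$1064.6: above both → same outcome either way.
Count: 4.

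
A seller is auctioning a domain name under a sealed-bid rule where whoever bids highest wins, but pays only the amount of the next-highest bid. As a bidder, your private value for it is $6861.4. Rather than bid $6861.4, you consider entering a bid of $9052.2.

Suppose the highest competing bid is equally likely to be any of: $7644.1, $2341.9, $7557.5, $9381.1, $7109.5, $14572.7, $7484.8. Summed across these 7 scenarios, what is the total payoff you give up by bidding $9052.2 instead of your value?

The deviation costs you only when the competing bid falls strictly between $6861.4 and $9052.2; elsewhere both bids give the same outcome.
$7644.1: truthful payoff $0, deviation payoff −$782.7 → loss $782.7.
$2341.9: outcomes coincide → loss $0.
$7557.5: truthful payoff $0, deviation payoff −$696.1 → loss $696.1.
$9381.1: outcomes coincide → loss $0.
$7109.5: truthful payoff $0, deviation payoff −$248.1 → loss $248.1.
$14572.7: outcomes coincide → loss $0.
$7484.8: truthful payoff $0, deviation payoff −$623.4 → loss $623.4.
Total loss = $782.7 + $696.1 + $248.1 + $623.4 = $2350.3.
Truthful bidding weakly dominates here: raising your bid can only win items priced above your value, and lowering it can only forfeit items priced below.

$2350.3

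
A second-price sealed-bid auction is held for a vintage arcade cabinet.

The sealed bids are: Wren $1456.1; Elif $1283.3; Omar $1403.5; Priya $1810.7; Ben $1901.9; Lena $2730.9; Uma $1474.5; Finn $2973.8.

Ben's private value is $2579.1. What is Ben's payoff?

Highest bid: Finn at $2973.8, so Finn wins.
Second-highest bid: Lena at $2730.9 — that is the price the winner pays.
Ben did not win, so Ben pays nothing and receives nothing: payoff $0.

$0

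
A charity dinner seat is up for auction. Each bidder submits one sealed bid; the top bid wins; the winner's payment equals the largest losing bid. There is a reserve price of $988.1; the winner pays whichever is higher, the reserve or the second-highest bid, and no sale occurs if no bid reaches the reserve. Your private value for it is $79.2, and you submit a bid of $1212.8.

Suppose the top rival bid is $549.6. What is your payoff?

Your bid $1212.8 is the highest and exceeds the reserve.
Price = max(second-highest bid, reserve) = max($549.6, $988.1) = $988.1.
Payoff = $79.2 − $988.1 = −$908.9.

−$908.9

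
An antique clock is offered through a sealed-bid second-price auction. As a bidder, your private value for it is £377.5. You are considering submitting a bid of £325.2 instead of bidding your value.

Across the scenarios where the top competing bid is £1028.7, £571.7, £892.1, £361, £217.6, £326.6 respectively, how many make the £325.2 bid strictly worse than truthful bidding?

2

The deviation hurts exactly when the highest competing bid lies strictly between £325.2 and £377.5 — underbidding then forfeits a profitable win.
£1028.7: above both → same outcome either way.
£571.7: above both → same outcome either way.
£892.1: above both → same outcome either way.
£361: inside the interval → strictly worse (loss £16.5).
£217.6: below both → same outcome either way.
£326.6: inside the interval → strictly worse (loss £50.9).
Count: 2.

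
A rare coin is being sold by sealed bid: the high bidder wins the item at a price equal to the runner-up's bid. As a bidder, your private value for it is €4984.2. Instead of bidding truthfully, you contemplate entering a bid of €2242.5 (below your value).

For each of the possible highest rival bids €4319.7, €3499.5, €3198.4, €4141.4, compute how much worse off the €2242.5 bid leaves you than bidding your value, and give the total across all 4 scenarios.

€4777.8

The deviation costs you only when the competing bid falls strictly between €2242.5 and €4984.2; elsewhere both bids give the same outcome.
€4319.7: truthful payoff €664.5, deviation payoff €0 → loss €664.5.
€3499.5: truthful payoff €1484.7, deviation payoff €0 → loss €1484.7.
€3198.4: truthful payoff €1785.8, deviation payoff €0 → loss €1785.8.
€4141.4: truthful payoff €842.8, deviation payoff €0 → loss €842.8.
Total loss = €664.5 + €1484.7 + €1785.8 + €842.8 = €4777.8.
Truthful bidding weakly dominates here: raising your bid can only win items priced above your value, and lowering it can only forfeit items priced below.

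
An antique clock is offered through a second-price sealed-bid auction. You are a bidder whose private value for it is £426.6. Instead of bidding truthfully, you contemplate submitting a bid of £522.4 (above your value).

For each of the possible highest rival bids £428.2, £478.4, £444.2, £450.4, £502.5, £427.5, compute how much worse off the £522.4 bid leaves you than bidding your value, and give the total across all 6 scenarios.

The deviation costs you only when the competing bid falls strictly between £426.6 and £522.4; elsewhere both bids give the same outcome.
£428.2: truthful payoff £0, deviation payoff −£1.6 → loss £1.6.
£478.4: truthful payoff £0, deviation payoff −£51.8 → loss £51.8.
£444.2: truthful payoff £0, deviation payoff −£17.6 → loss £17.6.
£450.4: truthful payoff £0, deviation payoff −£23.8 → loss £23.8.
£502.5: truthful payoff £0, deviation payoff −£75.9 → loss £75.9.
£427.5: truthful payoff £0, deviation payoff −£0.9 → loss £0.9.
Total loss = £1.6 + £51.8 + £17.6 + £23.8 + £75.9 + £0.9 = £171.6.

£171.6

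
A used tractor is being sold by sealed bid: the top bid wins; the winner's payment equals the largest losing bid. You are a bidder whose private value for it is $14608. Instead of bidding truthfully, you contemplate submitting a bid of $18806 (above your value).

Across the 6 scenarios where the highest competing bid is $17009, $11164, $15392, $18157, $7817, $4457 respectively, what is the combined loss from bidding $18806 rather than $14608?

The deviation costs you only when the competing bid falls strictly between $14608 and $18806; elsewhere both bids give the same outcome.
$17009: truthful payoff $0, deviation payoff −$2401 → loss $2401.
$11164: outcomes coincide → loss $0.
$15392: truthful payoff $0, deviation payoff −$784 → loss $784.
$18157: truthful payoff $0, deviation payoff −$3549 → loss $3549.
$7817: outcomes coincide → loss $0.
$4457: outcomes coincide → loss $0.
Total loss = $2401 + $784 + $3549 = $6734.
In a second-price auction your bid sets only whether you win, not what you pay, so bidding your true value is weakly dominant.

$6734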